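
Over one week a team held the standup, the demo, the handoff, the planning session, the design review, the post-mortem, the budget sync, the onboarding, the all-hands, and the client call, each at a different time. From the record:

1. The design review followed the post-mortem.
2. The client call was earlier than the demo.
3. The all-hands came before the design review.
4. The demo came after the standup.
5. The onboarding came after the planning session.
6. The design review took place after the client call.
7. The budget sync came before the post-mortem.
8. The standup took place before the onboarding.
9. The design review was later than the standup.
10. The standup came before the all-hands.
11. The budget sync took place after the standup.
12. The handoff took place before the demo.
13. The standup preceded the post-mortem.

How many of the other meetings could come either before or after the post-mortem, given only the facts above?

6

Forced before the post-mortem: the budget sync and the standup; forced after the post-mortem: the design review.
That leaves the all-hands, the client call, the demo, the handoff, the onboarding, and the planning session with no forced order relative to the post-mortem — 6.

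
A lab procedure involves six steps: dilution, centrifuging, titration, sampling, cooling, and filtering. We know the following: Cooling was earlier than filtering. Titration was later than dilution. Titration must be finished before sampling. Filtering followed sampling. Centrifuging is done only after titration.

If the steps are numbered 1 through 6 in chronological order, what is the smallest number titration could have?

2

Dilution must come before titration — 1 forced predecessor.
Nothing else is forced ahead of titration, so its earliest slot is position 1 + 1 = 2.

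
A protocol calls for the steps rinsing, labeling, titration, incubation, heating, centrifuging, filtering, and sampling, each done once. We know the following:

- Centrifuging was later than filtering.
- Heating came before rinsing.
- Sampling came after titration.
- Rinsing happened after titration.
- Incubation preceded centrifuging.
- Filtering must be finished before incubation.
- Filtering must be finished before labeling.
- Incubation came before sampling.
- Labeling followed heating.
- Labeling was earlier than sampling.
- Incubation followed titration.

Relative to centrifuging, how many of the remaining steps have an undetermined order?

4

Forced before centrifuging: filtering, incubation, and titration.
That leaves heating, labeling, rinsing, and sampling with no forced order relative to centrifuging — 4.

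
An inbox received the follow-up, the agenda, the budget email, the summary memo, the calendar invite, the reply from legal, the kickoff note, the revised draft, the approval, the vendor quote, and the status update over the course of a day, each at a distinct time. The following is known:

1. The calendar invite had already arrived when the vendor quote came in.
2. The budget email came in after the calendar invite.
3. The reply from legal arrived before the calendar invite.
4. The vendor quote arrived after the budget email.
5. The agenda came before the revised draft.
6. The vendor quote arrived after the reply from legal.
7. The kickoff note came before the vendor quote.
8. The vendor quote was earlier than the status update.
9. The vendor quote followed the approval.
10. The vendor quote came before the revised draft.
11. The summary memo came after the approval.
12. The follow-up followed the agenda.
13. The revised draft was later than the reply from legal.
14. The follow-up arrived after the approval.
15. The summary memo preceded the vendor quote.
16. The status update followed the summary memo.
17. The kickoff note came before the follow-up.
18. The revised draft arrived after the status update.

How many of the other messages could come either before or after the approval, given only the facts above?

Forced after the approval: the follow-up, the revised draft, the status update, the summary memo, and the vendor quote.
That leaves the agenda, the budget email, the calendar invite, the kickoff note, and the reply from legal with no forced order relative to the approval — 5.

5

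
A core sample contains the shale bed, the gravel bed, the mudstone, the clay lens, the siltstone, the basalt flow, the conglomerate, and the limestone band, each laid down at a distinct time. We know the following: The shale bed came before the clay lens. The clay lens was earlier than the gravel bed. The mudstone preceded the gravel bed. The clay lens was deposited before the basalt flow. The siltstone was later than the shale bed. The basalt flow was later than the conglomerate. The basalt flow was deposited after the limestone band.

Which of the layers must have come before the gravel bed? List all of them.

the clay lens, the mudstone, the shale bed

Directly stated before the gravel bed: the clay lens and the mudstone.
The shale bed reaches the gravel bed via the shale bed → the clay lens → the gravel bed.
No chain forces the conglomerate (or any of the others) ahead of the gravel bed.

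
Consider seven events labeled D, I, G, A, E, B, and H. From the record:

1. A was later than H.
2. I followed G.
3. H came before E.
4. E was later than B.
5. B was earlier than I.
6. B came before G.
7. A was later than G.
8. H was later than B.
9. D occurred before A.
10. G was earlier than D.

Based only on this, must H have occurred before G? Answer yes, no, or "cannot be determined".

cannot be determined

No chain of stated constraints runs from H to G, and none runs from G to H either.
So the relative order of H and G is not fixed by the given facts.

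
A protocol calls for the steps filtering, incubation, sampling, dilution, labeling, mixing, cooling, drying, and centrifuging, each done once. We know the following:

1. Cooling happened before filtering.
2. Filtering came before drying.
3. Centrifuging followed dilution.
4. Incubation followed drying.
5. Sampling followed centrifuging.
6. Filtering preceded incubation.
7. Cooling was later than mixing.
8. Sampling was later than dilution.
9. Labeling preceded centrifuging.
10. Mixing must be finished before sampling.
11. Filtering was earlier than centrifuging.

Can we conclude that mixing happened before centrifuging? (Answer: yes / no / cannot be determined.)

yes

Chain the constraints: mixing → cooling → filtering → centrifuging. Each link is directly stated, so mixing comes before centrifuging.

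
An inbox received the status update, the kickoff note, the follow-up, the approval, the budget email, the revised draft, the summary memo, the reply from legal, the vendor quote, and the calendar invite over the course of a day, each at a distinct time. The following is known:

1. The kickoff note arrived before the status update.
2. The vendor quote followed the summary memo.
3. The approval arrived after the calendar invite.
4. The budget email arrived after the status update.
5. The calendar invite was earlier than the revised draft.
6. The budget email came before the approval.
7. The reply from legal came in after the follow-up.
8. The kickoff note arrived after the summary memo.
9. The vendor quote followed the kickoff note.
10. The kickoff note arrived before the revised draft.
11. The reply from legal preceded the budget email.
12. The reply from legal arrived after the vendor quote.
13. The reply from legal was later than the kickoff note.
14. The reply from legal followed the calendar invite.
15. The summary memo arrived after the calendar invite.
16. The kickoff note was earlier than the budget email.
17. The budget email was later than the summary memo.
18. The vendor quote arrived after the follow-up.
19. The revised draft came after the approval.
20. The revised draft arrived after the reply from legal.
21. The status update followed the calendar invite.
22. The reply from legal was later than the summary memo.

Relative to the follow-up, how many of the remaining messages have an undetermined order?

Forced after the follow-up: the approval, the budget email, the reply from legal, the revised draft, and the vendor quote.
That leaves the calendar invite, the kickoff note, the status update, and the summary memo with no forced order relative to the follow-up — 4.

4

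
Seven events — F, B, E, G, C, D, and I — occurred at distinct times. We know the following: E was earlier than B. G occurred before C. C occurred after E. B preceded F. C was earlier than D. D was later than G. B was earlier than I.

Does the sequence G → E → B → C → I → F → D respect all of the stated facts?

Check each stated constraint against the proposed order — e.g. G is ahead of C; G is ahead of D. Every pair is in the required order; nothing is violated.

yes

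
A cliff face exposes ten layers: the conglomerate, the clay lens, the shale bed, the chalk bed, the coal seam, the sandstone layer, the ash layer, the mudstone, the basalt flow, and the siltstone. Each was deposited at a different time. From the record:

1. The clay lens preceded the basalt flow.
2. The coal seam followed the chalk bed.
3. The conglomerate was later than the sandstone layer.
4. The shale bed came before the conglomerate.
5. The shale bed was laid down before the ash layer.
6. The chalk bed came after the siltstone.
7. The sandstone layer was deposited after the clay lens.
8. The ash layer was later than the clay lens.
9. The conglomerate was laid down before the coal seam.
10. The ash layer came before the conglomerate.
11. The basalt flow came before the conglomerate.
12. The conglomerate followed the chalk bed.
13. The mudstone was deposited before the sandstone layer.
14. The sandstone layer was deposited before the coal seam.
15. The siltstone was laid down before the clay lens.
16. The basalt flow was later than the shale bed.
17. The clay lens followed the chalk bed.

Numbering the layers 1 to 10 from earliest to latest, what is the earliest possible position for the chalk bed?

The siltstone must come before the chalk bed — 1 forced predecessor.
Nothing else is forced ahead of the chalk bed, so its earliest slot is position 1 + 1 = 2.

2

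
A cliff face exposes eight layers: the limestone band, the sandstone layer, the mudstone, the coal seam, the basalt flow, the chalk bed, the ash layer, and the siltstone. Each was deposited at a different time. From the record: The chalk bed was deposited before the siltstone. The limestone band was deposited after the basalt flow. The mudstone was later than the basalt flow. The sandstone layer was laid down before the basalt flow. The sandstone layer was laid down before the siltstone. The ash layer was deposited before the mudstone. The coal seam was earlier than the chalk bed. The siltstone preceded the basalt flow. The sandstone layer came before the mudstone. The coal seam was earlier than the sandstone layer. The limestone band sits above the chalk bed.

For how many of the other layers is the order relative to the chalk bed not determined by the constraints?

Forced before the chalk bed: the coal seam; forced after the chalk bed: the basalt flow, the limestone band, the mudstone, and the siltstone.
That leaves the ash layer and the sandstone layer with no forced order relative to the chalk bed — 2.

2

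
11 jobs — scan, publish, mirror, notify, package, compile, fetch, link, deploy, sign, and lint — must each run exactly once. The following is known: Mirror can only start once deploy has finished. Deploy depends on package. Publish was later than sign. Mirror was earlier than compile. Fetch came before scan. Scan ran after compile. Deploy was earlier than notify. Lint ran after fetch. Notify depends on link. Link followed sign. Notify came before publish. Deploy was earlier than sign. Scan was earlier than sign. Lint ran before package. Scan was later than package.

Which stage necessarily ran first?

Fetch has a chain of constraints placing it before every other stage, so fetch must be first.

fetch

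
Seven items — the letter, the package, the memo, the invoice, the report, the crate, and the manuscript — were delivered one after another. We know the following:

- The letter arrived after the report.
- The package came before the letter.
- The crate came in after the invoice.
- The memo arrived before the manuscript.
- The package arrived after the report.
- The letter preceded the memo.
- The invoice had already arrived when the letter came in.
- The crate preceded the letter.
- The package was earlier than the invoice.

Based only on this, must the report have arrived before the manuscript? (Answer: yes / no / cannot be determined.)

yes

Chain the constraints: the report → the letter → the memo → the manuscript. Each link is directly stated, so the report comes before the manuscript.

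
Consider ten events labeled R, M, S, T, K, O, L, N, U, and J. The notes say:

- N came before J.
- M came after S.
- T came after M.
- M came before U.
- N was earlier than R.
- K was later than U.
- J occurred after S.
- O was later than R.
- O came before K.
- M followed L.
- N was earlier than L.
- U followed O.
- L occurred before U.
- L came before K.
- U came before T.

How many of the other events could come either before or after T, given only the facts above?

2

Forced before T: L, M, N, O, R, S, and U.
That leaves J and K with no forced order relative to T — 2.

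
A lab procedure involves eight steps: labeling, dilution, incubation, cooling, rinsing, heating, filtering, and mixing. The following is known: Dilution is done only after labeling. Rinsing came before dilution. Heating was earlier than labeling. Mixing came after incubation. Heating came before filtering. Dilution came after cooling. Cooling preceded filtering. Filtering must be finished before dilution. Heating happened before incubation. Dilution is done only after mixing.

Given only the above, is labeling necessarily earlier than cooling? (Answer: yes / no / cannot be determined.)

No chain of stated constraints runs from labeling to cooling, and none runs from cooling to labeling either.
So the relative order of labeling and cooling is not fixed by the given facts.

cannot be determined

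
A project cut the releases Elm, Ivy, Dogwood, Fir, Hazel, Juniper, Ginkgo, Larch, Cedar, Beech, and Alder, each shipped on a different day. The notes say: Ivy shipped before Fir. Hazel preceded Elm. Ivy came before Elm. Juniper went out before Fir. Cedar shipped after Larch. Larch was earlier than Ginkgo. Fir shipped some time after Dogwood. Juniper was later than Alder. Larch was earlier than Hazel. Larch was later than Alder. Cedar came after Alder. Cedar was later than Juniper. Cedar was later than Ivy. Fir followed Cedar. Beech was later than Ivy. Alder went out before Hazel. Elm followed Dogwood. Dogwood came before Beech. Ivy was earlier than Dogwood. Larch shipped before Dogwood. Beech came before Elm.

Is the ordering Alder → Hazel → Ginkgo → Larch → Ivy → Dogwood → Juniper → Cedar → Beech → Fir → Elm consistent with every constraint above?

no

The constraints require Larch before Ginkgo, but in the proposed sequence Ginkgo appears ahead of Larch. That one violation is enough.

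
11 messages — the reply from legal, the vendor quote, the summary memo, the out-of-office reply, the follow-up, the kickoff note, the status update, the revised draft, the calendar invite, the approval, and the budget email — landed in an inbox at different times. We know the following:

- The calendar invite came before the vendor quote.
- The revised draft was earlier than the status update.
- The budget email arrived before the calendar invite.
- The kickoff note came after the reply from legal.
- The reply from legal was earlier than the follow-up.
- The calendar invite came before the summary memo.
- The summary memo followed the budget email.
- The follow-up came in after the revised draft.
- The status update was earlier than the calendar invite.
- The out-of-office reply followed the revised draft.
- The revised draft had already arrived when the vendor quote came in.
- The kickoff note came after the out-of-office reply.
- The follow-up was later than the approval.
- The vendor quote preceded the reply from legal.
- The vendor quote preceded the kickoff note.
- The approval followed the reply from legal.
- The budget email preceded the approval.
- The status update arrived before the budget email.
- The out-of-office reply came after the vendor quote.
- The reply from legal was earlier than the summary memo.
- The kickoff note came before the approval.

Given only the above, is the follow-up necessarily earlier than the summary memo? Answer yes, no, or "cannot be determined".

No chain of stated constraints runs from the follow-up to the summary memo, and none runs from the summary memo to the follow-up either.
So the relative order of the follow-up and the summary memo is not fixed by the given facts.

cannot be determined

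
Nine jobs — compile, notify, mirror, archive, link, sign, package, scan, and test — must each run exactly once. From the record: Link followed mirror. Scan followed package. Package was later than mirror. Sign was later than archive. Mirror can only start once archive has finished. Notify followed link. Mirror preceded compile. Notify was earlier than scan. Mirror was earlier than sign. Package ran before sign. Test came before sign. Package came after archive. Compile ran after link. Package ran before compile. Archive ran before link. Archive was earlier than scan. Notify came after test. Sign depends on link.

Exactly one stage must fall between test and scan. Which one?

notify

Tracing the constraints gives test → notify → scan, so notify sits after test and before scan.
No other stage is forced both after test and before scan.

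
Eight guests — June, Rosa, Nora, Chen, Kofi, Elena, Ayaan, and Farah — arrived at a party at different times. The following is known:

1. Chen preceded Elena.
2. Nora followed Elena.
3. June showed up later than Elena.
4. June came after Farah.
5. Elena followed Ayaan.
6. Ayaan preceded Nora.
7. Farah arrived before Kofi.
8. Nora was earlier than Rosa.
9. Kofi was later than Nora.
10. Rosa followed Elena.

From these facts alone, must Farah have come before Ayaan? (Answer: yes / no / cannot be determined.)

No chain of stated constraints runs from Farah to Ayaan, and none runs from Ayaan to Farah either.
So the relative order of Farah and Ayaan is not fixed by the given facts.

cannot be determined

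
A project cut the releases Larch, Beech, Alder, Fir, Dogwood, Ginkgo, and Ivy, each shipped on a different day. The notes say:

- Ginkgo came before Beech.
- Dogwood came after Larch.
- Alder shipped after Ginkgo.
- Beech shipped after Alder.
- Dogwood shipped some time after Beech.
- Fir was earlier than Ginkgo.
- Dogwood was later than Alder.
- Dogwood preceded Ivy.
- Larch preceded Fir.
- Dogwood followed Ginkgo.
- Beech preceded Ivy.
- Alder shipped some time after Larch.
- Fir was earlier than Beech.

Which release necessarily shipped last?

Ivy

Every other release has a chain of constraints placing it before Ivy, so Ivy is last.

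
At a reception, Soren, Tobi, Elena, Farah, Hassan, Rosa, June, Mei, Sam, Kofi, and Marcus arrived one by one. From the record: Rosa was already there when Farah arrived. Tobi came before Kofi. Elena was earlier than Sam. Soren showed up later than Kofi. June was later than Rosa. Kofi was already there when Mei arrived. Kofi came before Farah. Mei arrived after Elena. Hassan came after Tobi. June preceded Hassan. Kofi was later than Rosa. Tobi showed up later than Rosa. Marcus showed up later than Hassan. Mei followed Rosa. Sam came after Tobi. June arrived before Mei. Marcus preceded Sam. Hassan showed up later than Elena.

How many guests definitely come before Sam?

Directly stated before Sam: Elena, Marcus, and Tobi.
Hassan reaches Sam via Hassan → Marcus → Sam.
June reaches Sam via June → Hassan → Marcus → Sam.
Rosa reaches Sam via Rosa → Tobi → Sam.
No chain forces Kofi (or any of the others) ahead of Sam.
That's Elena, Hassan, June, Marcus, Rosa, and Tobi — 6 in all.

6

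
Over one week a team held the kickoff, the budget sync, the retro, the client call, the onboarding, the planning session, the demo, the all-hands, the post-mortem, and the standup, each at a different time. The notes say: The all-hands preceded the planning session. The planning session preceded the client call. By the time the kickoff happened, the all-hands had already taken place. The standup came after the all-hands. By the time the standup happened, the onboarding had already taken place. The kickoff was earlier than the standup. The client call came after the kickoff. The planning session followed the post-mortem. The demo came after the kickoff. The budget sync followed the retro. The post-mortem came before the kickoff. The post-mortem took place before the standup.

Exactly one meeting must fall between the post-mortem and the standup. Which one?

Tracing the constraints gives the post-mortem → the kickoff → the standup, so the kickoff sits after the post-mortem and before the standup.
No other meeting is forced both after the post-mortem and before the standup.

the kickoff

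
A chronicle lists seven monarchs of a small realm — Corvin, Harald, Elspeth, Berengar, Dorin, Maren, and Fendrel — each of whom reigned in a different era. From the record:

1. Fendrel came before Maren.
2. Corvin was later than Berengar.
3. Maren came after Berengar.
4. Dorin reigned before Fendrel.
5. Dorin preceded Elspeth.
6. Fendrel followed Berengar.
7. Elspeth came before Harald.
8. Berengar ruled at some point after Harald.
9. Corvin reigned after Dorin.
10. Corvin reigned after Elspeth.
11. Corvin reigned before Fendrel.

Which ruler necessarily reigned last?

Every other ruler has a chain of constraints placing them before Maren, so Maren is last.

Maren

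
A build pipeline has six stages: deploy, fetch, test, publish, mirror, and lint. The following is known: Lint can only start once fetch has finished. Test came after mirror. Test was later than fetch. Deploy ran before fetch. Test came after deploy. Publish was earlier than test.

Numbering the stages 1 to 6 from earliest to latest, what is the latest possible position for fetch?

4

Fetch must come before lint and test — 2 stages forced after it.
Everything else can be placed before fetch in some valid order, so fetch can sit as late as position 6 − 2 = 4.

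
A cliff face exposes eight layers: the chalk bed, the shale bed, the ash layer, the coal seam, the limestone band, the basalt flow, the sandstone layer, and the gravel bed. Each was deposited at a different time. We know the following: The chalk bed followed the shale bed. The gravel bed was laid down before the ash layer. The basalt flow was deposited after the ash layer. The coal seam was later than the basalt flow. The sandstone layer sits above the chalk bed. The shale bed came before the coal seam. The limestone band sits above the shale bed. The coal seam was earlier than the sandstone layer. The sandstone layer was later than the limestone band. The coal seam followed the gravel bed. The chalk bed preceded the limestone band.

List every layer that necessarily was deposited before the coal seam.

Directly stated before the coal seam: the basalt flow, the gravel bed, and the shale bed.
The ash layer reaches the coal seam via the ash layer → the basalt flow → the coal seam.
No chain forces the sandstone layer (or any of the others) ahead of the coal seam.

the ash layer, the basalt flow, the gravel bed, the shale bed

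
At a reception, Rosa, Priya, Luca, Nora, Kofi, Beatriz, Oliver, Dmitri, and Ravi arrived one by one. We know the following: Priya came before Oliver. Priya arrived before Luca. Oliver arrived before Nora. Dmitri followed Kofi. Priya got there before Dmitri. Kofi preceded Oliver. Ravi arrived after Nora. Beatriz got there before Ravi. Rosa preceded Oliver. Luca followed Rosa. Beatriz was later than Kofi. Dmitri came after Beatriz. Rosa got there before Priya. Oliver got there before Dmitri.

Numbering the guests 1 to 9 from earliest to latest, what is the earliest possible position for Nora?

Kofi, Oliver, Priya, and Rosa must all come before Nora — 4 forced predecessors.
Nothing else is forced ahead of Nora, so their earliest slot is position 4 + 1 = 5.

5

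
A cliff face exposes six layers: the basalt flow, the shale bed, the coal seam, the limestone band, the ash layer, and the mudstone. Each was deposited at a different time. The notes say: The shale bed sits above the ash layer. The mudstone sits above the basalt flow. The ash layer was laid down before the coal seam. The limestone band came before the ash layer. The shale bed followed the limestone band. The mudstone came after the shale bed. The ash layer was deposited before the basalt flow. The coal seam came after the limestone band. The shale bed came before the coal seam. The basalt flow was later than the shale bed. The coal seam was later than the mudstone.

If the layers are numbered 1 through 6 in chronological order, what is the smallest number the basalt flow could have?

The ash layer, the limestone band, and the shale bed must all come before the basalt flow — 3 forced predecessors.
Nothing else is forced ahead of the basalt flow, so its earliest slot is position 3 + 1 = 4.

4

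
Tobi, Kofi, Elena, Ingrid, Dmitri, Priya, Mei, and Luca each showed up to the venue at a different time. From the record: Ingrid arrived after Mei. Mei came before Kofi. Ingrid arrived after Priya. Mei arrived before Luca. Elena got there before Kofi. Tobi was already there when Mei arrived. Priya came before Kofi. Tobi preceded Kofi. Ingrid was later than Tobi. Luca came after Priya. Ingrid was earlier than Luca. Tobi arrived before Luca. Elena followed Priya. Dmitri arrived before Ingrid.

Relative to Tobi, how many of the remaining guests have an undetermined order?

3

Forced after Tobi: Ingrid, Kofi, Luca, and Mei.
That leaves Dmitri, Elena, and Priya with no forced order relative to Tobi — 3.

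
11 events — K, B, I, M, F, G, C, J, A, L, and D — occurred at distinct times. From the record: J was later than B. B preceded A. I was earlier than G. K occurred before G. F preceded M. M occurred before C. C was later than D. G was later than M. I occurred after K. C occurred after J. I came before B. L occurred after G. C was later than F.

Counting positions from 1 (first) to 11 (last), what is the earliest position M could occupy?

2

F must come before M — 1 forced predecessor.
Nothing else is forced ahead of M, so its earliest slot is position 1 + 1 = 2.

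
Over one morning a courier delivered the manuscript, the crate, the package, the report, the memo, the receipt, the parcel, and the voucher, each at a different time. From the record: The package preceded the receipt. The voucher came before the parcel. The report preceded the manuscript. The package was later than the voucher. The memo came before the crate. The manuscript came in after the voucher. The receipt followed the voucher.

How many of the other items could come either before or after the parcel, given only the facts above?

6

Forced before the parcel: the voucher.
That leaves the crate, the manuscript, the memo, the package, the receipt, and the report with no forced order relative to the parcel — 6.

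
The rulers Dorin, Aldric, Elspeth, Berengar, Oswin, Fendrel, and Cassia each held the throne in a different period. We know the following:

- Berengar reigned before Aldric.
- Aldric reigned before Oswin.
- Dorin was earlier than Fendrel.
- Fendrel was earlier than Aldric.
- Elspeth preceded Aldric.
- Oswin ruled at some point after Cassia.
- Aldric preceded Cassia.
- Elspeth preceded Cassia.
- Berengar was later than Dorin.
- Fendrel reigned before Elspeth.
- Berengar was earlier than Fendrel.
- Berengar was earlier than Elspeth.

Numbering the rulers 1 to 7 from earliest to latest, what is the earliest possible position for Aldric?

5

Berengar, Dorin, Elspeth, and Fendrel must all come before Aldric — 4 forced predecessors.
Nothing else is forced ahead of Aldric, so their earliest slot is position 4 + 1 = 5.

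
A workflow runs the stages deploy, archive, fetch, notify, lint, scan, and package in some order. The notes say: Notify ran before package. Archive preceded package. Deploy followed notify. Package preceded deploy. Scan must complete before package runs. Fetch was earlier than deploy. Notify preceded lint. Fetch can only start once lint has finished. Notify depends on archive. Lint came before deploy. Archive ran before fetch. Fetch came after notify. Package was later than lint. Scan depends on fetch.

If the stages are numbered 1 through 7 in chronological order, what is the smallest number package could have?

Archive, fetch, lint, notify, and scan must all come before package — 5 forced predecessors.
Nothing else is forced ahead of package, so its earliest slot is position 5 + 1 = 6.

6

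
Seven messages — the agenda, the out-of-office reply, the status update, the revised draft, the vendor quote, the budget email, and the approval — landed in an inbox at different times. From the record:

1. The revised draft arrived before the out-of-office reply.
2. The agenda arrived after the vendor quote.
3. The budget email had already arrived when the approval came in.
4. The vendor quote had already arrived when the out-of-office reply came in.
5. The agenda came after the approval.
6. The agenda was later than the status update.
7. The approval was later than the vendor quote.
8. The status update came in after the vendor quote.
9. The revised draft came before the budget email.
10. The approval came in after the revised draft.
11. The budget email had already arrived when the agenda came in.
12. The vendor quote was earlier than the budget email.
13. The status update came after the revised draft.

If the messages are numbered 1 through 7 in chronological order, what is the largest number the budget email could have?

5

The budget email must come before the agenda and the approval — 2 messages forced after it.
Everything else can be placed before the budget email in some valid order, so the budget email can sit as late as position 7 − 2 = 5.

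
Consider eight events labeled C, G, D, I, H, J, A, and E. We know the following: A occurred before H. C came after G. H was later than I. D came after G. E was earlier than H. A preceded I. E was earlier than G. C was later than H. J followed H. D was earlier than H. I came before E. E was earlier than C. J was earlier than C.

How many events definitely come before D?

4

Directly stated before D: G.
A reaches D via A → I → E → G → D.
E reaches D via E → G → D.
I reaches D via I → E → G → D.
No chain forces H (or any of the others) ahead of D.
That's A, E, G, and I — 4 in all.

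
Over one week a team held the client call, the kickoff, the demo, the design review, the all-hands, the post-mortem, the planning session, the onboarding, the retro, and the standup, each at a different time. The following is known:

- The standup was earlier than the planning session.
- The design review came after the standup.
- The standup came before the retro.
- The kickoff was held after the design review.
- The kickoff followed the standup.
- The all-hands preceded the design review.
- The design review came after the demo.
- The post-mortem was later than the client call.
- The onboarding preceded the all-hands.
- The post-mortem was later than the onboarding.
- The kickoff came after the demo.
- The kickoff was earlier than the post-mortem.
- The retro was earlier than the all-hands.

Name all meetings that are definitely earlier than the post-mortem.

Directly stated before the post-mortem: the client call, the kickoff, and the onboarding.
The all-hands reaches the post-mortem via the all-hands → the design review → the kickoff → the post-mortem.
The demo reaches the post-mortem via the demo → the kickoff → the post-mortem.
The design review reaches the post-mortem via the design review → the kickoff → the post-mortem.
Likewise the retro and the standup each reach the post-mortem by chaining the stated constraints.
No chain forces the planning session ahead of the post-mortem.

the all-hands, the client call, the demo, the design review, the kickoff, the onboarding, the retro, the standup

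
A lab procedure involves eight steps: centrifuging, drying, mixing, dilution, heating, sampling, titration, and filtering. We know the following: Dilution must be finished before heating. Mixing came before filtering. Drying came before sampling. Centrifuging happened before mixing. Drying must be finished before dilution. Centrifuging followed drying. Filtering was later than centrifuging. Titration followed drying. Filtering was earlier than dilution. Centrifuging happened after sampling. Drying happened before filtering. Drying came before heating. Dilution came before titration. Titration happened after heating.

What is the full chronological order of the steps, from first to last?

drying, sampling, centrifuging, mixing, filtering, dilution, heating, titration

The constraints fix every adjacent pair, so only one ordering works:
drying → sampling → centrifuging → mixing → filtering → dilution → heating → titration.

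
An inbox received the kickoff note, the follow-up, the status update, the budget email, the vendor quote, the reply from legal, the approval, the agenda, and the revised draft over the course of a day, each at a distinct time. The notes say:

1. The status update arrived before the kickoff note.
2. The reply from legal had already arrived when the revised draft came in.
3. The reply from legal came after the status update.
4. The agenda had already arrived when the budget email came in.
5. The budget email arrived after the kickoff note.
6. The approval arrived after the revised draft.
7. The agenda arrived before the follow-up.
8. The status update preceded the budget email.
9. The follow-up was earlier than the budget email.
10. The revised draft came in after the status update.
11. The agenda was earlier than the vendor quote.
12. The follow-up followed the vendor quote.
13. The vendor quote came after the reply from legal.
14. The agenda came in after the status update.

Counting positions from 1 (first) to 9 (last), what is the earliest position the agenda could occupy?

2

The status update must come before the agenda — 1 forced predecessor.
Nothing else is forced ahead of the agenda, so its earliest slot is position 1 + 1 = 2.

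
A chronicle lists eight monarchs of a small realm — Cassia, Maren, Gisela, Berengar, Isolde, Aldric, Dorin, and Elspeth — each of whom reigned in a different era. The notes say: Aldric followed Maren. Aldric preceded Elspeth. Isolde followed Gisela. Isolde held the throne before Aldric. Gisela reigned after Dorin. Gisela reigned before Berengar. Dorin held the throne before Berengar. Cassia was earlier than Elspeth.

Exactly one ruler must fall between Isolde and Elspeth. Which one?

Aldric

Tracing the constraints gives Isolde → Aldric → Elspeth, so Aldric sits after Isolde and before Elspeth.
No other ruler is forced both after Isolde and before Elspeth.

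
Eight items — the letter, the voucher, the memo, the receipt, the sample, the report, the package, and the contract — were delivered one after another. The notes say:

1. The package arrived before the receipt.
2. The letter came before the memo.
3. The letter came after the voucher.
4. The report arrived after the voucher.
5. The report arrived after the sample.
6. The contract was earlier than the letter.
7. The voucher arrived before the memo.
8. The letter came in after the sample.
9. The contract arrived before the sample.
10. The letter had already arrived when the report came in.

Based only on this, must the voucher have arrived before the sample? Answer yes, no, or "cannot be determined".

cannot be determined

No chain of stated constraints runs from the voucher to the sample, and none runs from the sample to the voucher either.
So the relative order of the voucher and the sample is not fixed by the given facts.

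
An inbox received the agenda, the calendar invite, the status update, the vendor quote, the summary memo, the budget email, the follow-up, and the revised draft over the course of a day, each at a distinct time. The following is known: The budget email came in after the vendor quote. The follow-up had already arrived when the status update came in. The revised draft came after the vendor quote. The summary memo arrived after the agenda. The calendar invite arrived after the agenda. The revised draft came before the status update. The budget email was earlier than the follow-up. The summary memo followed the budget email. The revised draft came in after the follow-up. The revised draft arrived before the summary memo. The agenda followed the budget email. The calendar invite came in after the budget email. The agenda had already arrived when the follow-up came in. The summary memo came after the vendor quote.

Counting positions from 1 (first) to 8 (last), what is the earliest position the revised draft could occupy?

The agenda, the budget email, the follow-up, and the vendor quote must all come before the revised draft — 4 forced predecessors.
Nothing else is forced ahead of the revised draft, so its earliest slot is position 4 + 1 = 5.

5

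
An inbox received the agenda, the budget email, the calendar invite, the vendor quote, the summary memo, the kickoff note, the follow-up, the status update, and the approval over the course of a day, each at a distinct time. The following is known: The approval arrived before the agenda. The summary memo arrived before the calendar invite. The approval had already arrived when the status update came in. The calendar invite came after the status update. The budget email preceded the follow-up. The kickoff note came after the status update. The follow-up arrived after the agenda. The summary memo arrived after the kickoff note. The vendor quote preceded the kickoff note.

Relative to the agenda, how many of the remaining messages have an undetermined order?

6

Forced before the agenda: the approval; forced after the agenda: the follow-up.
That leaves the budget email, the calendar invite, the kickoff note, the status update, the summary memo, and the vendor quote with no forced order relative to the agenda — 6.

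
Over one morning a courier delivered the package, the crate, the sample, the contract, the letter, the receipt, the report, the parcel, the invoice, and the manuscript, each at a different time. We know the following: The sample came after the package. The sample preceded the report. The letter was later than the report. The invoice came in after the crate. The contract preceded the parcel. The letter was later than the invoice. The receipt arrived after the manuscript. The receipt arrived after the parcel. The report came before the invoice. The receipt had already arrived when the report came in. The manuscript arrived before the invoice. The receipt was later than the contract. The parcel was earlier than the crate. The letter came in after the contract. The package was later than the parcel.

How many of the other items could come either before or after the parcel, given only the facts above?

Forced before the parcel: the contract; forced after the parcel: the crate, the invoice, the letter, the package, the receipt, the report, and the sample.
That leaves the manuscript with no forced order relative to the parcel — 1.

1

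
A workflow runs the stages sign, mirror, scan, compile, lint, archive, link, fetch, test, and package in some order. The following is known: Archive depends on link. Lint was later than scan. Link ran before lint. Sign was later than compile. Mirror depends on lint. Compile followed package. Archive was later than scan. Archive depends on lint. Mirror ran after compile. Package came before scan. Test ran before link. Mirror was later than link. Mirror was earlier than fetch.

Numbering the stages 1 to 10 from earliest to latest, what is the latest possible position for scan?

6

Scan must come before archive, fetch, lint, and mirror — 4 stages forced after it.
Everything else can be placed before scan in some valid order, so scan can sit as late as position 10 − 4 = 6.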